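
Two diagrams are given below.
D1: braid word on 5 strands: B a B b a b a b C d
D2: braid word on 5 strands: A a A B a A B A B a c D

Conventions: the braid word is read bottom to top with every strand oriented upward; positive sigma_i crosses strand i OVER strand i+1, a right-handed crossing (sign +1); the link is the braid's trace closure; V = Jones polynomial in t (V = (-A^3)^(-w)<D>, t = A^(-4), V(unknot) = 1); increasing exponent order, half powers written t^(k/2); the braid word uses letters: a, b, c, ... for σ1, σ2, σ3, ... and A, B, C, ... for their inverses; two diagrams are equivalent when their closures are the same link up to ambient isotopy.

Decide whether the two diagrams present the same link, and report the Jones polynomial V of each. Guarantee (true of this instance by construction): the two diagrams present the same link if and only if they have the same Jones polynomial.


equivalent: no
V(D1) = t + t^3 - t^4  (w +4, c 10, <D> = -A^-4 + 1 + A^8)
D2 (bracket A^-8 + 1 - A^4; 12 crossings at w = -4): V = -t^-4 + t^-3 + t^-1
why: 2 values of V(t) split the 2 diagrams


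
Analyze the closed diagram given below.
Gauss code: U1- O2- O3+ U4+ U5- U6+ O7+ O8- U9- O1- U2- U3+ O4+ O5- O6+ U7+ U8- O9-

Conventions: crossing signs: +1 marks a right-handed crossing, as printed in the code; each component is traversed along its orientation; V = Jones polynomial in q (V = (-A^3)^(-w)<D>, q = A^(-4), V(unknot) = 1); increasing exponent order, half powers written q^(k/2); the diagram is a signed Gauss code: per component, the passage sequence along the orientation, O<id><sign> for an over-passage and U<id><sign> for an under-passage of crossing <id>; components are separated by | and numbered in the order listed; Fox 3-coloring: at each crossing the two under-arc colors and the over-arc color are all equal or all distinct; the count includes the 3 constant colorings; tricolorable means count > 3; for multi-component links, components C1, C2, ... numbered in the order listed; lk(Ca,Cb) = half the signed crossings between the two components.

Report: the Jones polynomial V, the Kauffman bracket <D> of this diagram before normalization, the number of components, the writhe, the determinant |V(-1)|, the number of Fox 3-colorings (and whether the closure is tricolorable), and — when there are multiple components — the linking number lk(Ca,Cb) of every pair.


V(q) = 1
bracket: -A^-3, w = -1
1 component, writhe -1, over 9 crossings
det 1, colorings 3 of 3^9 — not tricolorable
observation: det 1 = |V(-1)|; not divisible by 3, so not tricolorable


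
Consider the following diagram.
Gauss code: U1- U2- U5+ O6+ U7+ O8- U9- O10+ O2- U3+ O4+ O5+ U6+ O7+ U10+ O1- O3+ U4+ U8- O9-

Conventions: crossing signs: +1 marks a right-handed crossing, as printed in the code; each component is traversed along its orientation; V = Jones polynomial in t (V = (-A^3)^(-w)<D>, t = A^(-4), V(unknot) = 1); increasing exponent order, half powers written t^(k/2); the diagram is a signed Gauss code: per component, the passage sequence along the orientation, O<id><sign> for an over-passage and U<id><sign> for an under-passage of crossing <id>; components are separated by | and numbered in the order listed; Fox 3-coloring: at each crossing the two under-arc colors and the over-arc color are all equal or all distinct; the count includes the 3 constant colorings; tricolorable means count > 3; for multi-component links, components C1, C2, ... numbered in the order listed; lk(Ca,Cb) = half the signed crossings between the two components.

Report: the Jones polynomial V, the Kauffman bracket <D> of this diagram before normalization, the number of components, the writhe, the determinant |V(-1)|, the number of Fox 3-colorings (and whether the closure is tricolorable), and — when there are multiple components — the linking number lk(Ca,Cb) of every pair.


Jones polynomial: V(t) = -t^-2 + 2t^-1 - 3 + 5t - 4t^2 + 5t^3 - 4t^4 + 2t^5 - t^6
<D> = -A^-18 + 2A^-14 - 4A^-10 + 5A^-6 - 4A^-2 + 5A^2 - 3A^6 + 2A^10 - A^14; writhe +2
components 1, writhe +2 (10 crossings)
3-colorings: 9 of 3^10, det 27 — tricolorable
note: w = +2 (over 10 crossings) is diagram-only; (-A^3)^(-2) removes it from V


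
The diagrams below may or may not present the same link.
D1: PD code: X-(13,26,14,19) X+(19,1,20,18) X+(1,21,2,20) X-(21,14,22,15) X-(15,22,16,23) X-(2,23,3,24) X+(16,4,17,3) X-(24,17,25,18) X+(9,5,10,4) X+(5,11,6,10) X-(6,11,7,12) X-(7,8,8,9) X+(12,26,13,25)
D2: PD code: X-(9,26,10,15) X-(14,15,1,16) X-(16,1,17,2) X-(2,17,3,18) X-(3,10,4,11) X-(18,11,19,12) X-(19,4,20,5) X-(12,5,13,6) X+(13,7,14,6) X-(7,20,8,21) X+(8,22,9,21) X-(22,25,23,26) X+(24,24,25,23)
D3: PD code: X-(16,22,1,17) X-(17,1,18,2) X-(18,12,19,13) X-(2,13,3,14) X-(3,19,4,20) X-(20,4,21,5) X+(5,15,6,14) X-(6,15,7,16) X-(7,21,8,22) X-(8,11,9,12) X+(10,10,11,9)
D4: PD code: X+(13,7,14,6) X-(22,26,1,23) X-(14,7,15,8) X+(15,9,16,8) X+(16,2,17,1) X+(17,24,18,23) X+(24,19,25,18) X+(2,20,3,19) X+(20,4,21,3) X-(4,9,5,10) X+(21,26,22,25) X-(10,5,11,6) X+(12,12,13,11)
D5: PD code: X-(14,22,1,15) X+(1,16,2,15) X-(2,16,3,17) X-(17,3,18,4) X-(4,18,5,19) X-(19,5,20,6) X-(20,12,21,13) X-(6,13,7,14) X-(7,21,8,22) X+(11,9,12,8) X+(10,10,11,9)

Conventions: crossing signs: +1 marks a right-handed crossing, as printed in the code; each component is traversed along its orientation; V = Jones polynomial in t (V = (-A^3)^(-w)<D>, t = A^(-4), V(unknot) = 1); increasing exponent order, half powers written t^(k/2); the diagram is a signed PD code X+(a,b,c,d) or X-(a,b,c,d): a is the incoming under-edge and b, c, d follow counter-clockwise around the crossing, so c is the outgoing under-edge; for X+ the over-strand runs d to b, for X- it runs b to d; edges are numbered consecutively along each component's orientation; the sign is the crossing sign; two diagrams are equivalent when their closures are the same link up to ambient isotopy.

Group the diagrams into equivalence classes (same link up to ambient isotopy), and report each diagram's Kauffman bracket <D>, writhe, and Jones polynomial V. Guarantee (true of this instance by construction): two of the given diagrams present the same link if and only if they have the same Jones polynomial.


classes: {D1} | {D2, D3, D5} | {D4}
V(D1) = -t^(-5/2) - t^(-1/2)  [13 crossings, <D> = A^-1 + A^7, w = -1]
V(D2) = -t^(-17/2) + t^(-15/2) - t^(-13/2) + t^(-11/2) - t^(-9/2) - t^(-5/2)  [13 crossings, <D> = A^-11 + A^-3 - A + A^5 - A^9 + A^13, w = -7]
V(D3) = -t^(-17/2) + t^(-15/2) - t^(-13/2) + t^(-11/2) - t^(-9/2) - t^(-5/2)  [11 crossings, <D> = A^-11 + A^-3 - A + A^5 - A^9 + A^13, w = -7]
V(D4) = -t^(3/2) - 2t^(7/2) + t^(9/2) - t^(11/2) + t^(13/2)  [13 crossings, <D> = -A^-11 + A^-7 - A^-3 + 2A + A^9, w = +5]
V(D5) = -t^(-17/2) + t^(-15/2) - t^(-13/2) + t^(-11/2) - t^(-9/2) - t^(-5/2)  [11 crossings, <D> = A^-5 + A^3 - A^7 + A^11 - A^15 + A^19, w = -5]
insight: comparing 5 Jones polynomials yields 3 groups


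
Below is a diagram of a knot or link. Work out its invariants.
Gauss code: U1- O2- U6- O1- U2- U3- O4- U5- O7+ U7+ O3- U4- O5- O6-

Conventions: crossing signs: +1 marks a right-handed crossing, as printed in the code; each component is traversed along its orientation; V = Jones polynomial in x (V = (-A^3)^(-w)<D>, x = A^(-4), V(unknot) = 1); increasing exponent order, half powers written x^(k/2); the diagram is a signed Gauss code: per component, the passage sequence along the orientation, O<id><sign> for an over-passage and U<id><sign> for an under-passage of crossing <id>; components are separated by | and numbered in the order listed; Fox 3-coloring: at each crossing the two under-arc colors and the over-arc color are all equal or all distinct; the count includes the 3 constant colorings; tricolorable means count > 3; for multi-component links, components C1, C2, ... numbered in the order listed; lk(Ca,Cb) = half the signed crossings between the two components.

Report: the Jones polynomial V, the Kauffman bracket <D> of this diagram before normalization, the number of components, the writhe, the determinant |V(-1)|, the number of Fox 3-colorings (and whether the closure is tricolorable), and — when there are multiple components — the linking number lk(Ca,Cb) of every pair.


Jones polynomial: V(x) = x^-8 - 2x^-7 + x^-6 - 2x^-5 + 2x^-4 + x^-2
<D> = -A^-7 - 2A + 2A^5 - A^9 + 2A^13 - A^17; writhe -5
components 1, writhe -5 (7 crossings)
3-colorings: 27 of 3^7, det 9 — tricolorable
note: the span of V is 6, forcing >= 6 crossings in any diagram


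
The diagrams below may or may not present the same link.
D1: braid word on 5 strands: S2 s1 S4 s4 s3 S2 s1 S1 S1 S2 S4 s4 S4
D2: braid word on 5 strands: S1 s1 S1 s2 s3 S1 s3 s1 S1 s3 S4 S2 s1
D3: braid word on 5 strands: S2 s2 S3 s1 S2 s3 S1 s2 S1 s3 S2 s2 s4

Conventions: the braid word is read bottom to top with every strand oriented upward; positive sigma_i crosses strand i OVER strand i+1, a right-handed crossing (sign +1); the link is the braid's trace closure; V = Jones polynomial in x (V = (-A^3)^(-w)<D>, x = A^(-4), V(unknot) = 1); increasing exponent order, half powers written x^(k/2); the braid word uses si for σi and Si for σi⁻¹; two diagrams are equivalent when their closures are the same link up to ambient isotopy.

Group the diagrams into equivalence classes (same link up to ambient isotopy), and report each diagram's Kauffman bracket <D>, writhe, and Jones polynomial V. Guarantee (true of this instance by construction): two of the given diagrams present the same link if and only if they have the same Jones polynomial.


grouping into links: {D1} | {D2} | {D3}
V(D1) = -x^(-5/2) - x^(-1/2)  (w -3, c 13, <D> = A^-7 + A)
V(D2) = -x^(1/2) - x^(3/2) - x^(5/2) + x^(9/2)  (w +1, c 13, <D> = -A^-15 + A^-7 + A^-3 + A)
V(D3) = -x^(-1/2) - x^(1/2)  (w +1, c 13, <D> = A + A^5)
key observation: comparing 3 Jones polynomials yields 3 groups


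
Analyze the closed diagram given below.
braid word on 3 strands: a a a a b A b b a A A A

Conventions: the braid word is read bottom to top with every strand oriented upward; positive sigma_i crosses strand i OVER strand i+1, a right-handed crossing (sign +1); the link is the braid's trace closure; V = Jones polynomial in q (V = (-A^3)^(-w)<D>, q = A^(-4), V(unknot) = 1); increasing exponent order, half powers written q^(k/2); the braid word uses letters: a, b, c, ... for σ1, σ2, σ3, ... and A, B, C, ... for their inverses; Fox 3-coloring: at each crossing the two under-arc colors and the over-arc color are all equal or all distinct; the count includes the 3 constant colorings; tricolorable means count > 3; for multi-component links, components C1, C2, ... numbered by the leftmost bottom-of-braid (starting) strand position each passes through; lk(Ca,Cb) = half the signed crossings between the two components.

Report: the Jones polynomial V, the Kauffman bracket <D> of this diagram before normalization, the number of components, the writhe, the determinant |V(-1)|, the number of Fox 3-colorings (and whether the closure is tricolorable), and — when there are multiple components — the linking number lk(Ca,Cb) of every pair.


V(q) = q - q^2 + 2q^3 - q^4 + q^5 - q^6
bracket: -A^-12 + A^-8 - A^-4 + 2 - A^4 + A^8, w = +4
1 component, writhe +4, over 12 crossings
det 7, colorings 3 of 3^12 — not tricolorable
observation: |V(-1)| = 7: so not tricolorable, since 3 does not divide 7


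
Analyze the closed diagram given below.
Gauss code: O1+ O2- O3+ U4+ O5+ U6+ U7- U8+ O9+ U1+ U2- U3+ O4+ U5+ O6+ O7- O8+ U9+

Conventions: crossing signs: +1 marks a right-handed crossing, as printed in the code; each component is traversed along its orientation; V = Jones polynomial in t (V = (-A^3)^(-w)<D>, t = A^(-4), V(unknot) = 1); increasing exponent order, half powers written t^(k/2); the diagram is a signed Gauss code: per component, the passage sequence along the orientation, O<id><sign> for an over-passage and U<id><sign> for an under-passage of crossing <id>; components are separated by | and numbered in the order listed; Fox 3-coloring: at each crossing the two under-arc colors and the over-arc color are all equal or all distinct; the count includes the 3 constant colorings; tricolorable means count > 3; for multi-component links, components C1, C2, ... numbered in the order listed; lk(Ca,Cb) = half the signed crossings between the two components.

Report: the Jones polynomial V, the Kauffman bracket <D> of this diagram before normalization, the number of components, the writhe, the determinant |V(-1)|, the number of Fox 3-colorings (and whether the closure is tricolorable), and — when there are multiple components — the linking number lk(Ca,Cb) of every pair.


Jones polynomial: V(t) = t^2 + t^4 - t^5 + t^6 - t^7
<D> = A^-13 - A^-9 + A^-5 - A^-1 - A^7; writhe +5
components 1, writhe +5 (9 crossings)
3-colorings: 3 of 3^9, det 5 — not tricolorable
note: det 5 = |V(-1)|; not divisible by 3, so not tricolorable


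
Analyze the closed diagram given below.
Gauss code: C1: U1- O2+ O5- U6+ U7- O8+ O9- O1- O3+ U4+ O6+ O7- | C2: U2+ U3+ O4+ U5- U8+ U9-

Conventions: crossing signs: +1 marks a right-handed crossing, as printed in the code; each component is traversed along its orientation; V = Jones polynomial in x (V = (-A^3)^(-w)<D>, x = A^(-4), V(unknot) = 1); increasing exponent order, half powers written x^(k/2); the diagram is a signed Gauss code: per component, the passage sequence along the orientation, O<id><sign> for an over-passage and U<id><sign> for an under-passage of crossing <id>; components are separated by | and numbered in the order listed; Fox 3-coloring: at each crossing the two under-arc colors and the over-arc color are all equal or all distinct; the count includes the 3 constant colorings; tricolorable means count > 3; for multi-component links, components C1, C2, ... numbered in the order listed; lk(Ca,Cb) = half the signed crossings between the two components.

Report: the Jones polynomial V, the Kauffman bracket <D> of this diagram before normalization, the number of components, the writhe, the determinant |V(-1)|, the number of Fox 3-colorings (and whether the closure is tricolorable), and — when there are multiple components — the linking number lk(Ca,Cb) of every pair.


V = -x^(1/2) - x^(5/2)
<D> = A^-7 + A (w = +1)
2 components over 9 crossings, w = +1
lk(C1,C2): +1
3 Fox colorings among 3^9, |V(-1)| = 2: not tricolorable
why: |V(-1)| = 2: so not tricolorable, since 3 does not divide 2


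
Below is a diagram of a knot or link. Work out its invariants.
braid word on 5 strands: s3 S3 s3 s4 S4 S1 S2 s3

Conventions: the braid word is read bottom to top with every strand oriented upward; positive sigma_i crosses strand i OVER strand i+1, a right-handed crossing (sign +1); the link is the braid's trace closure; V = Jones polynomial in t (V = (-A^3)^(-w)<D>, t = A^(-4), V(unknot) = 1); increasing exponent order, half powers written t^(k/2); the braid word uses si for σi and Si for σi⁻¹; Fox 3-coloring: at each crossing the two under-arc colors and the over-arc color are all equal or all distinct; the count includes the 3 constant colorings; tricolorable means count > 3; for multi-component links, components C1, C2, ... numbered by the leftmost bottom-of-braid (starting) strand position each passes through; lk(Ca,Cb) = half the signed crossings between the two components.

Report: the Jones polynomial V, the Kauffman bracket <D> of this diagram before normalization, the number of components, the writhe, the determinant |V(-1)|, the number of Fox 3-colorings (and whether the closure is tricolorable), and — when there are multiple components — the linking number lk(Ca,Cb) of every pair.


V(t) = 1 + t + t^2 + t^3
bracket: A^-12 + A^-8 + A^-4 + 1, w = 0
3 components, writhe 0, over 8 crossings
lk(C1,C2) = +1
linking number lk(C1,C3) = 0
lk(C2,C3): 0
det 0, colorings 9 of 3^8 — tricolorable
observation: det 0 = |V(-1)|; divisible by 3, so tricolorable


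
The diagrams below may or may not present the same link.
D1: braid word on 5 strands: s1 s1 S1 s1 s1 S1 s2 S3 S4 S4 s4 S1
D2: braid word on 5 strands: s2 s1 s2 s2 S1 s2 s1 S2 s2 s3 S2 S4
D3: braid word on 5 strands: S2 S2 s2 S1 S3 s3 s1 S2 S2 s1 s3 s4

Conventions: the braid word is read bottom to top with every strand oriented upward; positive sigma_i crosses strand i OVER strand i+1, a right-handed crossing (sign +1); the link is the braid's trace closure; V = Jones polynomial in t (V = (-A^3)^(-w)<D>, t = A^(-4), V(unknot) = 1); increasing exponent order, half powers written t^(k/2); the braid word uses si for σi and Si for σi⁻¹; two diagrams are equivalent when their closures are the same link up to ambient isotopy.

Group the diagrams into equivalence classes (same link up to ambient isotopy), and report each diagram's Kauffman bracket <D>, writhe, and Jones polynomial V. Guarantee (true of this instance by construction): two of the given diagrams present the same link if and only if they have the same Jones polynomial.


equivalence classes: {D1} | {D2} | {D3}
D1 (bracket 1; 12 crossings at w = 0): V = 1
V(D2) = t - t^2 + 2t^3 - t^4 + t^5 - t^6  [12 crossings, <D> = -A^-12 + A^-8 - A^-4 + 2 - A^4 + A^8, w = +4]
V(D3) = -t^-4 + t^-3 + t^-1  [12 crossings, <D> = A^4 + A^12 - A^16, w = 0]
key observation: 3 classes among 3 diagrams; unequal V(t) rules out equality


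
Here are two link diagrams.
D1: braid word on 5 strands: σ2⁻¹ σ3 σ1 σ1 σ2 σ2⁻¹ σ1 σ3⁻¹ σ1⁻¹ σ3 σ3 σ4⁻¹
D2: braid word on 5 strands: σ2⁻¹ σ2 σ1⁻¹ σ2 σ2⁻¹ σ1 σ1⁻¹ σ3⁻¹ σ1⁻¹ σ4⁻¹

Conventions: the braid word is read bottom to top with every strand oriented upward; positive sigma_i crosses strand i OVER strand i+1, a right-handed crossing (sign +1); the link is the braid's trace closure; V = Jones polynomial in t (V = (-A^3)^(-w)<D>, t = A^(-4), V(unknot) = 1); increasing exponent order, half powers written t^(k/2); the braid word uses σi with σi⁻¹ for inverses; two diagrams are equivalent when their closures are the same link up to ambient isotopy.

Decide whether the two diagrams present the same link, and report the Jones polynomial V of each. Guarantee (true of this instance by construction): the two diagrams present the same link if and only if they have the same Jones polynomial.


equivalent: no
D1 (bracket A^-14 + 2A^-6 + A^2; 12 crossings at w = +2): V = t + 2t^3 + t^5
V(D2) = t^-3 + t^-2 + t^-1 + 1  [10 crossings, <D> = A^-12 + A^-8 + A^-4 + 1, w = -4]
observation: 2 classes among 2 diagrams; unequal V(t) rules out equality


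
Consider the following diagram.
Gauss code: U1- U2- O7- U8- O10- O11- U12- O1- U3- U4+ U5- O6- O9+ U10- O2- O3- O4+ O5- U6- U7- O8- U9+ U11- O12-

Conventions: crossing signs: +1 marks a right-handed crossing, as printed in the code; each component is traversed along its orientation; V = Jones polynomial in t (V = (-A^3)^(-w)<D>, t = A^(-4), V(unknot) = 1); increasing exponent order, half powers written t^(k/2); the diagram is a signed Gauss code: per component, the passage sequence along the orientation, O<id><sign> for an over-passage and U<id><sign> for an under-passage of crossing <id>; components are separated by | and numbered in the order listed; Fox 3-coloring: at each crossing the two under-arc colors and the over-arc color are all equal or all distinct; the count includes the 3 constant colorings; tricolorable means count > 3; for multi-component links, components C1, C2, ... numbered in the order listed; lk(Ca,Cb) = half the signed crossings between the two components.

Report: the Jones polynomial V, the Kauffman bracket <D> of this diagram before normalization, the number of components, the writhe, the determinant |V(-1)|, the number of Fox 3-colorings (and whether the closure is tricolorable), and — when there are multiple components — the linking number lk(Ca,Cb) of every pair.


Jones polynomial: V(t) = -t^-8 + t^-5 + t^-3
<D> = A^-12 + A^-4 - A^8; writhe -8
components 1, writhe -8 (12 crossings)
3-colorings: 9 of 3^12, det 3 — tricolorable
note: V spans 5 powers of t: at least 5 crossings in any diagram


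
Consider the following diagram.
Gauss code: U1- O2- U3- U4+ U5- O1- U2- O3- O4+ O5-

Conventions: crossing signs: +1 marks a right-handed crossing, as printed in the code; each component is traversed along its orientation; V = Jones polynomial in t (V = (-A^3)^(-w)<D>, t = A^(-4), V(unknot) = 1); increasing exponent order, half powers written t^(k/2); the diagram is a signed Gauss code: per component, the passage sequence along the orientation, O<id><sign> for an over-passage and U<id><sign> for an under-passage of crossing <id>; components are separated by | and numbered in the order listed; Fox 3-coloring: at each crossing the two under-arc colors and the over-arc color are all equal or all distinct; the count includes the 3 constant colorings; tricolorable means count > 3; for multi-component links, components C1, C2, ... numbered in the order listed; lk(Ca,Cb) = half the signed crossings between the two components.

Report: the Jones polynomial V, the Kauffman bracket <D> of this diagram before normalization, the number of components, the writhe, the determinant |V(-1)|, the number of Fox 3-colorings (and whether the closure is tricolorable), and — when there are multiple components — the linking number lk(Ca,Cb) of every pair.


V(t) = -t^-4 + t^-3 + t^-1
bracket: -A^-5 - A^3 + A^7, w = -3
1 component, writhe -3, over 5 crossings
det 3, colorings 9 of 3^5 — tricolorable
observation: det 3 = |V(-1)|; divisible by 3, so tricolorable


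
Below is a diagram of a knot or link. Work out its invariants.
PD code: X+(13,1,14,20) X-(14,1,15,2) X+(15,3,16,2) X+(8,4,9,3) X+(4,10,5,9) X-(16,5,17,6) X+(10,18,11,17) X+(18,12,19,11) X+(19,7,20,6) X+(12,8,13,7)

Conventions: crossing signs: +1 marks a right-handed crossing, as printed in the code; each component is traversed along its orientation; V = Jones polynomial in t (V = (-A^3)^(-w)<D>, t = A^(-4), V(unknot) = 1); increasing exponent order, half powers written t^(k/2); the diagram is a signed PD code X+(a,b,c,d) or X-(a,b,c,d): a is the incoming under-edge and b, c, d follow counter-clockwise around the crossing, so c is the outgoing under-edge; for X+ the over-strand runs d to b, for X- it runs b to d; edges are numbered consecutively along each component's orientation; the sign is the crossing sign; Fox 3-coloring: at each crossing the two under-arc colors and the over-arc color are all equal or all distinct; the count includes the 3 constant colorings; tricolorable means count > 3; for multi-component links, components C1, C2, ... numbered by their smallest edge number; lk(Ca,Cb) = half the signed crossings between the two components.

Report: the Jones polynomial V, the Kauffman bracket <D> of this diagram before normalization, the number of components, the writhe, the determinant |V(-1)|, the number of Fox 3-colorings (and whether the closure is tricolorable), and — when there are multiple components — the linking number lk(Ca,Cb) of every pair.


V = t^2 + 2t^4 - 2t^5 + t^6 - 2t^7 + t^8
<D> = A^-14 - 2A^-10 + A^-6 - 2A^-2 + 2A^2 + A^10 (w = +6)
1 component over 10 crossings, w = +6
27 Fox colorings among 3^10, |V(-1)| = 9: tricolorable
why: w = +6 shifts under R1 moves; the (-A^3)^(-6) factor cancels that in V


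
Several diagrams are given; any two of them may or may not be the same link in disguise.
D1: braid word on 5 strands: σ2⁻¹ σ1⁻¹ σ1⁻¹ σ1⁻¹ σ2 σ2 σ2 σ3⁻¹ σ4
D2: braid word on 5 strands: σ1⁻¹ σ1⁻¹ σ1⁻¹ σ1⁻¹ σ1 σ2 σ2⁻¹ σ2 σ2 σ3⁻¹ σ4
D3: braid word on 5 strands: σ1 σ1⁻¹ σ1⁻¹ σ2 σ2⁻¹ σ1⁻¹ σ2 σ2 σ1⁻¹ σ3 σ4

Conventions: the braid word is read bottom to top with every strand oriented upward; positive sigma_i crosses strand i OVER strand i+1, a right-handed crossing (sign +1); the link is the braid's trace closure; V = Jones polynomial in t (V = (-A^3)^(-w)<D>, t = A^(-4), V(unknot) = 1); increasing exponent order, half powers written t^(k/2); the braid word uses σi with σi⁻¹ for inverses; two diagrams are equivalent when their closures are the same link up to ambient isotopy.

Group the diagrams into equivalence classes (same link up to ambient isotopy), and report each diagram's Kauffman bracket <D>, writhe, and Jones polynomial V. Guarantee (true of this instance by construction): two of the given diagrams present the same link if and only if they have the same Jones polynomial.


grouping into links: {D1, D2, D3}
V(D1) = t^(-7/2) - t^(-5/2) + t^(-3/2) - 2t^(-1/2) - t^(3/2)  (w -1, c 9, <D> = A^-9 + 2A^-1 - A^3 + A^7 - A^11)
V(D2) = t^(-7/2) - t^(-5/2) + t^(-3/2) - 2t^(-1/2) - t^(3/2)  (w -1, c 11, <D> = A^-9 + 2A^-1 - A^3 + A^7 - A^11)
V(D3) = t^(-7/2) - t^(-5/2) + t^(-3/2) - 2t^(-1/2) - t^(3/2)  [11 crossings, <D> = A^-3 + 2A^5 - A^9 + A^13 - A^17, w = +1]
why: all 3 diagrams share one V(t), hence one class


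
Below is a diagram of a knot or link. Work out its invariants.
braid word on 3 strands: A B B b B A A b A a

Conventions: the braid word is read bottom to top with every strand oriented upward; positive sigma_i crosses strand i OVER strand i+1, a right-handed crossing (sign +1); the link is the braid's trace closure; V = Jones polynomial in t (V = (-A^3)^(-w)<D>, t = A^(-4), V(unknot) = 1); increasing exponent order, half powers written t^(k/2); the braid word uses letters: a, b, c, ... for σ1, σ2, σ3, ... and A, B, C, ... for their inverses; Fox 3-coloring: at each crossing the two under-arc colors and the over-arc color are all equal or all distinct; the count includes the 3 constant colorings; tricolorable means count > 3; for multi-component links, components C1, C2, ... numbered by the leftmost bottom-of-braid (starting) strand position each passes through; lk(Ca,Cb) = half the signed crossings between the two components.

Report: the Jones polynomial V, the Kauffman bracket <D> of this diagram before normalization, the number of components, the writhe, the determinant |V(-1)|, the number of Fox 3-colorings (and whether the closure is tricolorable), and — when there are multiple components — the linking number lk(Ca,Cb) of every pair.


V = -t^-6 + t^-5 - t^-4 + 2t^-3 - t^-2 + t^-1
<D> = A^-8 - A^-4 + 2 - A^4 + A^8 - A^12 (w = -4)
1 component over 10 crossings, w = -4
3 Fox colorings among 3^10, |V(-1)| = 7: not tricolorable
why: free reduction leaves σ1⁻¹ σ2⁻¹ σ2⁻¹ σ1⁻¹ σ1⁻¹ σ2 of the original 10 letters


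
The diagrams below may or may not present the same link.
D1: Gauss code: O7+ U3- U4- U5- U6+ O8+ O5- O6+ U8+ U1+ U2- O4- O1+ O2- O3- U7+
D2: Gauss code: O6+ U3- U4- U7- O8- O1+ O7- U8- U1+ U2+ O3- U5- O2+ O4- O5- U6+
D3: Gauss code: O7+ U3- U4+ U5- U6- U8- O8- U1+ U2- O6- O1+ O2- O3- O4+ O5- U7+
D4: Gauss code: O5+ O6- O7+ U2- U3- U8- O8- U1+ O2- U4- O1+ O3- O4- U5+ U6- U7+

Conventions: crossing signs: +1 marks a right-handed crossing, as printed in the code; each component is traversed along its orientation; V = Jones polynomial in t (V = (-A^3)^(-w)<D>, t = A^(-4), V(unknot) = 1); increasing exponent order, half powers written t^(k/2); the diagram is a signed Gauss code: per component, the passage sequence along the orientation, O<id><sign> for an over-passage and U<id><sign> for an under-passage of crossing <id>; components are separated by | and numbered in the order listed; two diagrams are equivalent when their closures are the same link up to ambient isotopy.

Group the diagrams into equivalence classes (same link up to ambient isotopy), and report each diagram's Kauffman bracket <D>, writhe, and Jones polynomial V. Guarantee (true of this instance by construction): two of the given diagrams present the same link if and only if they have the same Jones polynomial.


equivalence classes: {D1, D2, D3, D4}
D1 (bracket 1; 8 crossings at w = 0): V = 1
V(D2) = 1  (w -2, c 8, <D> = A^-6)
D3 (bracket A^-6; 8 crossings at w = -2): V = 1
V(D4) = 1  (w -2, c 8, <D> = A^-6)
key observation: all 4 diagrams share one V(t), hence one class


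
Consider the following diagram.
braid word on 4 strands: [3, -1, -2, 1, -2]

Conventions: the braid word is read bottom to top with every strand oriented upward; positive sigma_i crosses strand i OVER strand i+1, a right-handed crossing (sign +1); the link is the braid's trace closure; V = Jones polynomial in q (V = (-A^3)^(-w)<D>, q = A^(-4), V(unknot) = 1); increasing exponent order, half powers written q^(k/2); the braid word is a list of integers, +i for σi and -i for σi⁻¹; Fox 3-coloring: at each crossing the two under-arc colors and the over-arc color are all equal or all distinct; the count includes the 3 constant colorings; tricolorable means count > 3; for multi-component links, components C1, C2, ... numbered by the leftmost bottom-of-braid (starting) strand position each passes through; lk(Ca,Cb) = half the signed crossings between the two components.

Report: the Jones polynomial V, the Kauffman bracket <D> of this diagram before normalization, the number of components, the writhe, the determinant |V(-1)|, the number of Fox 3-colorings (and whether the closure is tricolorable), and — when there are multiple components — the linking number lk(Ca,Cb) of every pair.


Jones polynomial: V(q) = 1
<D> = -A^-3; writhe -1
components 1, writhe -1 (5 crossings)
3-colorings: 3 of 3^5, det 1 — not tricolorable
note: |V(-1)| = 1: so not tricolorable, since 3 does not divide 1


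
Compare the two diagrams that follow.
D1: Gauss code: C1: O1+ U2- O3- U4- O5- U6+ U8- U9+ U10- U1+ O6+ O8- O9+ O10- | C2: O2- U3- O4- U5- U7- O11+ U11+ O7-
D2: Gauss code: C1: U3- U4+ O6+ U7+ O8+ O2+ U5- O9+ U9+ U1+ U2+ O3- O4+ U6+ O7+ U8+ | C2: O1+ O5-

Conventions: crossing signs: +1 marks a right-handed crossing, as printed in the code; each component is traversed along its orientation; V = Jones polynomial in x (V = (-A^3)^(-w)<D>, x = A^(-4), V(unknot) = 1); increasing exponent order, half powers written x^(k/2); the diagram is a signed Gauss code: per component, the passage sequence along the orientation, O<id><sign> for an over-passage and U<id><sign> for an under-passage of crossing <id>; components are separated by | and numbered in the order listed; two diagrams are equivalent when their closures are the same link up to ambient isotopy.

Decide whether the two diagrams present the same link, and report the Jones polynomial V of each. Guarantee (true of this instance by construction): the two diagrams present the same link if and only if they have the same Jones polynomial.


same link: no
V(D1) = -x^(-11/2) + x^(-9/2) - x^(-7/2) - x^(-3/2)  [11 crossings, <D> = A^-3 + A^5 - A^9 + A^13, w = -3]
V(D2) = -x^(1/2) - x^(3/2) - x^(5/2) + x^(9/2)  [9 crossings, <D> = -A^-3 + A^5 + A^9 + A^13, w = +5]
insight: comparing 2 Jones polynomials yields 2 groups


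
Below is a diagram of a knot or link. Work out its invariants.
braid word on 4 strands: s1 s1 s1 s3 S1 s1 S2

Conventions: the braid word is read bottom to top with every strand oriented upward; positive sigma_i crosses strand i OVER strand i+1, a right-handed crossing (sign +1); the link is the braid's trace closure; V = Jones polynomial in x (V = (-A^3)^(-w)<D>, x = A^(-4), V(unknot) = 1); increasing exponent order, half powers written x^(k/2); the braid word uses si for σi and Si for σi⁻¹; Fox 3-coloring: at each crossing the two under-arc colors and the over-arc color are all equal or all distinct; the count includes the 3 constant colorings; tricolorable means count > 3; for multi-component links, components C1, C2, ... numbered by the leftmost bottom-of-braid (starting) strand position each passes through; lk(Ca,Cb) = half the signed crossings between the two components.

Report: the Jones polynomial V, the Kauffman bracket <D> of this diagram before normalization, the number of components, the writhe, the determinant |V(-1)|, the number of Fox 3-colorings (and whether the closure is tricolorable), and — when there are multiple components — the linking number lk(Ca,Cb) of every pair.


V = x + x^3 - x^4
<D> = A^-7 - A^-3 - A^5 (w = +3)
1 component over 7 crossings, w = +3
9 Fox colorings among 3^7, |V(-1)| = 3: tricolorable
why: V spans 3 powers of x: at least 3 crossings in any diagram


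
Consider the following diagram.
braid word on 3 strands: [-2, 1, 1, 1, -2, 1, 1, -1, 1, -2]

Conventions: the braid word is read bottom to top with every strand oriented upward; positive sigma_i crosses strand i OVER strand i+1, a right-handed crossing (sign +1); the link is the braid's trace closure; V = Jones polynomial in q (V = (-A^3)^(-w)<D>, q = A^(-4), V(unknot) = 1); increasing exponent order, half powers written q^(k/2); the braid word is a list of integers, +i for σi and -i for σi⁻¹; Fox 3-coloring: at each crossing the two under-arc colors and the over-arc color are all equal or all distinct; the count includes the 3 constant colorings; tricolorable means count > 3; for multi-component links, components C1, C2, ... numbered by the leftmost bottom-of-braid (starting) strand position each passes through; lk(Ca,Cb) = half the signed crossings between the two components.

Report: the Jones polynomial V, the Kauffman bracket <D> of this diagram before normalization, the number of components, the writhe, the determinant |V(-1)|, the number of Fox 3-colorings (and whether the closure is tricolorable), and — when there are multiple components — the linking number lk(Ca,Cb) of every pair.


Jones polynomial: V(q) = -q^-2 + 2q^-1 - 3 + 5q - 4q^2 + 5q^3 - 4q^4 + 2q^5 - q^6
<D> = -A^-18 + 2A^-14 - 4A^-10 + 5A^-6 - 4A^-2 + 5A^2 - 3A^6 + 2A^10 - A^14; writhe +2
components 1, writhe +2 (10 crossings)
3-colorings: 9 of 3^10, det 27 — tricolorable
note: det 27 = |V(-1)|; divisible by 3, so tricolorable


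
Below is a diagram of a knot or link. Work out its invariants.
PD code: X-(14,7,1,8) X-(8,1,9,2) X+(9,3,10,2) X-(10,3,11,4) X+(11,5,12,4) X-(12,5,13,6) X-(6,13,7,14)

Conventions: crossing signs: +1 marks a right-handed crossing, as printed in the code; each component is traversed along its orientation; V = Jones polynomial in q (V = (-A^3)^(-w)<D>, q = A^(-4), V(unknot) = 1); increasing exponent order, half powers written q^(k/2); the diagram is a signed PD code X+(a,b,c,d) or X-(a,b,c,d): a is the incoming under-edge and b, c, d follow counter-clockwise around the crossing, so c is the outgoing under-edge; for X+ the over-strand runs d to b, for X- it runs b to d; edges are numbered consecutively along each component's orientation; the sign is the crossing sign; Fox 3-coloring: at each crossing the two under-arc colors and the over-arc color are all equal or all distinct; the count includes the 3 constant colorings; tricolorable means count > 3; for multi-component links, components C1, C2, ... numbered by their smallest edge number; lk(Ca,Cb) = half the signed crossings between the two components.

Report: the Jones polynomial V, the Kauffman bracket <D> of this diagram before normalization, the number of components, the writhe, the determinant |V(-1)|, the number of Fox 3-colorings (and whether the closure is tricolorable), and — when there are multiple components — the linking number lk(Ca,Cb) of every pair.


V(q) = -q^-4 + q^-3 + q^-1
bracket: -A^-5 - A^3 + A^7, w = -3
1 component, writhe -3, over 7 crossings
det 3, colorings 9 of 3^7 — tricolorable
observation: w = -3 shifts under R1 moves; the (-A^3)^(3) factor cancels that in V


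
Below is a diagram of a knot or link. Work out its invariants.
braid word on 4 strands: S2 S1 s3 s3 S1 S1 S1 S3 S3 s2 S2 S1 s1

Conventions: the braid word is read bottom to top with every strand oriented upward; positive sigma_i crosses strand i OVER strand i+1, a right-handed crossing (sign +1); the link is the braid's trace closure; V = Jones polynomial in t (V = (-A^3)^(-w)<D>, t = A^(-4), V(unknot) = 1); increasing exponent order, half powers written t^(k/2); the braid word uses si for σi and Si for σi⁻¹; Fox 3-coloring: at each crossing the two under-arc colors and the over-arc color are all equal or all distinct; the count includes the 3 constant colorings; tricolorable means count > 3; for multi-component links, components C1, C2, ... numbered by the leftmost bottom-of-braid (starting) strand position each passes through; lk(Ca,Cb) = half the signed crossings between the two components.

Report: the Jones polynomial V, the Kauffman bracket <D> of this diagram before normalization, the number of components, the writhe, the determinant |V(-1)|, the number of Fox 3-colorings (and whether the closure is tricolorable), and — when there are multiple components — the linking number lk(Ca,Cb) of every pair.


V(t) = t^-6 + t^-3 + t^-2 + t^-1
bracket: -A^-11 - A^-7 - A^-3 - A^9, w = -5
3 components, writhe -5, over 13 crossings
lk(C1,C2) = -2
linking number lk(C1,C3) = 0
lk(C2,C3): 0
det 0, colorings 9 of 3^13 — tricolorable
observation: inverse pairs cancel, leaving σ2⁻¹ σ1⁻¹ σ3 σ3 σ1⁻¹ σ1⁻¹ σ1⁻¹ σ3⁻¹ σ3⁻¹


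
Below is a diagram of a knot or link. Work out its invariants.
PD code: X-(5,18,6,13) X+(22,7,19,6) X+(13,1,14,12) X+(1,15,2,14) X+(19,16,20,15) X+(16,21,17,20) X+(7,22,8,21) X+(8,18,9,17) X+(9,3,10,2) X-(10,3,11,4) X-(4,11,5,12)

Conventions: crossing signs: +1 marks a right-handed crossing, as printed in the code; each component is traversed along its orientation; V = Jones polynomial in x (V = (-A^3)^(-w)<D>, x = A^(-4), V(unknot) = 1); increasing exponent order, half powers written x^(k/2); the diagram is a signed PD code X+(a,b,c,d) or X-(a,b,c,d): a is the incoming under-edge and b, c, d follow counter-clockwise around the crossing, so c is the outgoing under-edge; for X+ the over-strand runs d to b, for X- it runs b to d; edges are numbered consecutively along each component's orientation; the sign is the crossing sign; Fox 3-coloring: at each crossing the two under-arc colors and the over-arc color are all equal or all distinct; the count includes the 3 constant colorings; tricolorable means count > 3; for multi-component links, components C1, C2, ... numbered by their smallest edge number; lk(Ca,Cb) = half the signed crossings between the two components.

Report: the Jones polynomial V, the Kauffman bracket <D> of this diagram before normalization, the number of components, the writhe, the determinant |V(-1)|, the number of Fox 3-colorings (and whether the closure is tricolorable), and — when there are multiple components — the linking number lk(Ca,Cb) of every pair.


V(x) = x^2 + x^4 + 2x^6
bracket: -2A^-9 - A^-1 - A^7, w = +5
3 components, writhe +5, over 11 crossings
lk(C1,C2) = +1
linking number lk(C1,C3) = +1
lk(C2,C3): +1
det 4, colorings 3 of 3^11 — not tricolorable
observation: w = +5 shifts under R1 moves; the (-A^3)^(-5) factor cancels that in V


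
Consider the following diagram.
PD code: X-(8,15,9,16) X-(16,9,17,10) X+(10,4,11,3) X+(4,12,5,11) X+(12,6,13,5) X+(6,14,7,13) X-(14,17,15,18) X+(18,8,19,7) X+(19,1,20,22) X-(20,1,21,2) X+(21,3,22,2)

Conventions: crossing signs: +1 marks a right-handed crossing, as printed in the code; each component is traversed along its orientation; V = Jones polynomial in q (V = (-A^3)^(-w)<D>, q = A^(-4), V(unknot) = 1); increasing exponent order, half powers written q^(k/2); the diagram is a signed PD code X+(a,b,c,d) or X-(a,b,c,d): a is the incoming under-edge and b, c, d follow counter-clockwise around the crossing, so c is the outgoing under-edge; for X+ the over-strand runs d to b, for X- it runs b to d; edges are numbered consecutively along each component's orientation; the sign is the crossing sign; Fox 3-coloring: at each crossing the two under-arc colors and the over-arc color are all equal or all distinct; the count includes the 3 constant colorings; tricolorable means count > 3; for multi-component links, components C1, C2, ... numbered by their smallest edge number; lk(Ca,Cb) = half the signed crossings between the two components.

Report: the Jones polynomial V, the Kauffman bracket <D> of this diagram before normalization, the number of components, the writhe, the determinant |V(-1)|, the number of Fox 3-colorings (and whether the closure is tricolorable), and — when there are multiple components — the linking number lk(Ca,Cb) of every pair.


V(q) = -q^-2 + 2q^-1 - 2 + 4q - 4q^2 + 4q^3 - 3q^4 + 2q^5 - q^6
bracket: A^-15 - 2A^-11 + 3A^-7 - 4A^-3 + 4A - 4A^5 + 2A^9 - 2A^13 + A^17, w = +3
1 component, writhe +3, over 11 crossings
det 23, colorings 3 of 3^11 — not tricolorable
observation: det 23 = |V(-1)|; not divisible by 3, so not tricolorable
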